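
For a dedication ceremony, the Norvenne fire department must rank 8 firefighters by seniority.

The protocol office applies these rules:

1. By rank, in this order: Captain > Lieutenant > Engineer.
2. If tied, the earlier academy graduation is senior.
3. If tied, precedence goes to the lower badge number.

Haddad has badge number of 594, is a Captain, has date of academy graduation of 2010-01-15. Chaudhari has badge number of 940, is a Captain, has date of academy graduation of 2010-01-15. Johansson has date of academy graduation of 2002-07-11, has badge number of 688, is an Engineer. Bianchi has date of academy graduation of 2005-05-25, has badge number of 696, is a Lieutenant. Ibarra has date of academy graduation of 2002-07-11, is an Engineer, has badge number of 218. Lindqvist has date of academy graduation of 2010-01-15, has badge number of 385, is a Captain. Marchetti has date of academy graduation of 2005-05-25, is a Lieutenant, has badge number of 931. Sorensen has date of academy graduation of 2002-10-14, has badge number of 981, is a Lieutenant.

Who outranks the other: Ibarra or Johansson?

Ibarra

By rank: Lindqvist, Haddad and Chaudhari (Captain); then Sorensen, Bianchi and Marchetti (Lieutenant); then Ibarra and Johansson (Engineer).
Lindqvist, Haddad and Chaudhari all have date of academy graduation 2010-01-15, so the next rule applies.
Among Lindqvist, Haddad and Chaudhari, by badge number (lower first): Lindqvist (385) before Haddad (594) before Chaudhari (940).
Among Sorensen, Bianchi and Marchetti, by date of academy graduation (earlier first): Sorensen (2002-10-14) before Bianchi and Marchetti (2005-05-25).
Among Bianchi and Marchetti, by badge number (lower first): Bianchi (696) before Marchetti (931).
Ibarra and Johansson both have date of academy graduation 2002-07-11, so the next rule applies.
Among Ibarra and Johansson, by badge number (lower first): Ibarra (218) before Johansson (688).
So Ibarra takes precedence.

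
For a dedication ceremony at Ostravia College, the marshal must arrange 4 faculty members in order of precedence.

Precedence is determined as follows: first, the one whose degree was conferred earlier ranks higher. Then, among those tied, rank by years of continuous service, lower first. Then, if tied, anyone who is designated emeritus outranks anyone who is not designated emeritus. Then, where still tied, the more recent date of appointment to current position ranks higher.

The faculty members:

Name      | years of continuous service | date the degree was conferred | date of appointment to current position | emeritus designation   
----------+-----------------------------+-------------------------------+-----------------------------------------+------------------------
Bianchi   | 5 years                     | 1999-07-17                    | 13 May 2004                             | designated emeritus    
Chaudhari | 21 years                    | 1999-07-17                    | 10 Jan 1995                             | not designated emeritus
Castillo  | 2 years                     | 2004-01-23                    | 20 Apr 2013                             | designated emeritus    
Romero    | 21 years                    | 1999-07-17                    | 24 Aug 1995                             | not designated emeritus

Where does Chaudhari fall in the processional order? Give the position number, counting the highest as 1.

3

By date the degree was conferred (earlier first): Bianchi, Romero and Chaudhari (each 1999-07-17); then Castillo (2004-01-23).
Among Bianchi, Romero and Chaudhari, by years of continuous service (lower first): Bianchi (5 years) before Romero and Chaudhari (21 years).
Romero and Chaudhari are each not designated emeritus, so the next rule applies.
Among Romero and Chaudhari, by date of appointment to current position (later first): Romero (24 Aug 1995) before Chaudhari (10 Jan 1995).
Order: Bianchi, Romero, Chaudhari, Castillo. So position 3.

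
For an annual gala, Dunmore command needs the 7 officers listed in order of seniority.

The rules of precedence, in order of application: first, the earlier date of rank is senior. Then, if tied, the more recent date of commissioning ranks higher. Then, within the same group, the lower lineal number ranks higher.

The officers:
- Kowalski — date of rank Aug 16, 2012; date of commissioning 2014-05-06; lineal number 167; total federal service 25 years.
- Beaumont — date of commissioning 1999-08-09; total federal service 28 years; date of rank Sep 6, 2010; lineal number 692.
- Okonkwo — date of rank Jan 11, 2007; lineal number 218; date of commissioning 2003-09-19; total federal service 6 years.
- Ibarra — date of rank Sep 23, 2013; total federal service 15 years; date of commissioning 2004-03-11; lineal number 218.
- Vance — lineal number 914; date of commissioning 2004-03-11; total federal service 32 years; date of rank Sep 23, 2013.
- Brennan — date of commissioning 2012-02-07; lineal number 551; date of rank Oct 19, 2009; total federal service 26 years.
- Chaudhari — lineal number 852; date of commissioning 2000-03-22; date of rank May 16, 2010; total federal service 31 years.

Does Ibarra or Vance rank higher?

By date of rank (earlier first): Okonkwo (Jan 11, 2007); then Brennan (Oct 19, 2009); then Chaudhari (May 16, 2010); then Beaumont (Sep 6, 2010); then Kowalski (Aug 16, 2012); then Ibarra and Vance (both Sep 23, 2013).
Ibarra and Vance both have date of commissioning 2004-03-11, so the next rule applies.
Among Ibarra and Vance, by lineal number (lower first): Ibarra (218) before Vance (914).
So Ibarra takes precedence.

Ibarra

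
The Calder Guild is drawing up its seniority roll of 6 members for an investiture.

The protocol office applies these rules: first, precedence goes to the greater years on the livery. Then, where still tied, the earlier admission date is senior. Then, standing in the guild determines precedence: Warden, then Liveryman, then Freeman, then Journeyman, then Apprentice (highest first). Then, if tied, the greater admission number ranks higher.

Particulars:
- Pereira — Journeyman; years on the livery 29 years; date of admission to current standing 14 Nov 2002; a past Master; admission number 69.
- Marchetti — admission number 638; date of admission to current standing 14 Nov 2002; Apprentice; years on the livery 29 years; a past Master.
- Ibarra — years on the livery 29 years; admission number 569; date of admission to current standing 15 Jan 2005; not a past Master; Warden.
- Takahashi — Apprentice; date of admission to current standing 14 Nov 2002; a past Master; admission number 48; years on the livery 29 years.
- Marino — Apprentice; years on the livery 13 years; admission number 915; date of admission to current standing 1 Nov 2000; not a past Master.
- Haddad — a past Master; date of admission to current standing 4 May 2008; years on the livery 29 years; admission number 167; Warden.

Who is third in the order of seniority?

Takahashi

By years on the livery (higher first): Pereira, Marchetti, Takahashi, Ibarra and Haddad (each 29 years); then Marino (13 years).
Among Pereira, Marchetti, Takahashi, Ibarra and Haddad, by date of admission to current standing (earlier first): Pereira, Marchetti and Takahashi (14 Nov 2002) before Ibarra (15 Jan 2005) before Haddad (4 May 2008).
Among Pereira, Marchetti and Takahashi, by standing in the guild: Pereira (Journeyman) before Marchetti and Takahashi (Apprentice).
Among Marchetti and Takahashi, by admission number (higher first): Marchetti (638) before Takahashi (48).
Order: Pereira, Marchetti, Takahashi, Ibarra, Haddad, Marino.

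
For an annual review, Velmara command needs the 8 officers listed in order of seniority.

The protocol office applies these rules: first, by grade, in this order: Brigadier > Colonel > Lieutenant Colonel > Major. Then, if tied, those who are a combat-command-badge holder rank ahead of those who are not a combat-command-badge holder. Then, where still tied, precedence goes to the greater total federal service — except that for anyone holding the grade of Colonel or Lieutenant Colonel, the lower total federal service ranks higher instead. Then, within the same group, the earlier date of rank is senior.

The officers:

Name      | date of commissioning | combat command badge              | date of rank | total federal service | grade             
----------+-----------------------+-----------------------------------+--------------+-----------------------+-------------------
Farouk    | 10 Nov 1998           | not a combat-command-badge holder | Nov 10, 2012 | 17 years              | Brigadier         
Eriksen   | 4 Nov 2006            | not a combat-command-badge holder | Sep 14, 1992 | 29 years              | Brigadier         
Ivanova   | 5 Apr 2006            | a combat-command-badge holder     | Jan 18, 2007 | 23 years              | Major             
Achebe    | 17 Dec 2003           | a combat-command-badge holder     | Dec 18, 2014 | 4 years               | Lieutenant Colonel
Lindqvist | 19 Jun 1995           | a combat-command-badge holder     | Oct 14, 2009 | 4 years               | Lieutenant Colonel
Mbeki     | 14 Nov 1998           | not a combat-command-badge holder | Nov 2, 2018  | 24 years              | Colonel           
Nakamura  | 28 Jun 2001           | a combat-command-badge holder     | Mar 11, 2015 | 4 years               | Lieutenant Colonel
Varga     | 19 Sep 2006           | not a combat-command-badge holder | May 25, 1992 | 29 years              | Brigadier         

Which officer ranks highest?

By grade: Varga, Eriksen and Farouk (Brigadier); then Mbeki (Colonel); then Lindqvist, Achebe and Nakamura (Lieutenant Colonel); then Ivanova (Major).
Varga, Eriksen and Farouk are each not a combat-command-badge holder, so the next rule applies.
Among Varga, Eriksen and Farouk, by total federal service (higher first): Varga and Eriksen (29 years) before Farouk (17 years).
Among Varga and Eriksen, by date of rank (earlier first): Varga (May 25, 1992) before Eriksen (Sep 14, 1992).
Lindqvist, Achebe and Nakamura are each a combat-command-badge holder, so the next rule applies.
Lindqvist, Achebe and Nakamura all have total federal service 4 years, so the next rule applies.
Among Lindqvist, Achebe and Nakamura, by date of rank (earlier first): Lindqvist (Oct 14, 2009) before Achebe (Dec 18, 2014) before Nakamura (Mar 11, 2015).
Order: Varga, Eriksen, Farouk, Mbeki, Lindqvist, Achebe, Nakamura, Ivanova.

Varga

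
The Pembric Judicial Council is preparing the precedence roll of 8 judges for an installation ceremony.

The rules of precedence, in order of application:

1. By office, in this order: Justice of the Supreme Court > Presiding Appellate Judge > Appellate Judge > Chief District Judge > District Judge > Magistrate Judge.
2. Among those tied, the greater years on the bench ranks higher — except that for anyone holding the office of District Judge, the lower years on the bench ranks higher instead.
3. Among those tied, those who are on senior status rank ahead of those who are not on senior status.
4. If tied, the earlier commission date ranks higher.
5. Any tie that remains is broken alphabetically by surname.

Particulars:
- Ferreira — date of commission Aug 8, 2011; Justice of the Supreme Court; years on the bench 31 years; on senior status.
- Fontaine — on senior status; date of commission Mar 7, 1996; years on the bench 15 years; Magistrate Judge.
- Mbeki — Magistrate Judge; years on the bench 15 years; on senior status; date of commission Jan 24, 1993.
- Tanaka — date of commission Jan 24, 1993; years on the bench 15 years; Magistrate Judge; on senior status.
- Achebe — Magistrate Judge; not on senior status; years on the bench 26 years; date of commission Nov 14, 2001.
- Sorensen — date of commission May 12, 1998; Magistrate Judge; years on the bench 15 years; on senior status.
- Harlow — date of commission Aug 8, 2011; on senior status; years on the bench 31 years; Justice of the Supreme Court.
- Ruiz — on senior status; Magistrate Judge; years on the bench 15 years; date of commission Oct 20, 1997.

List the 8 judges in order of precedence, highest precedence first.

Ferreira, Harlow, Achebe, Mbeki, Tanaka, Fontaine, Ruiz, Sorensen

By office: Ferreira and Harlow (Justice of the Supreme Court); then Achebe, Mbeki, Tanaka, Fontaine, Ruiz and Sorensen (Magistrate Judge).
Ferreira and Harlow both have years on the bench 31 years, so the next rule applies.
Ferreira and Harlow are each on senior status, so the next rule applies.
Ferreira and Harlow both have date of commission Aug 8, 2011, so the next rule applies.
Among Ferreira and Harlow, alphabetically by surname: Ferreira before Harlow.
Among Achebe, Mbeki, Tanaka, Fontaine, Ruiz and Sorensen, by years on the bench (higher first): Achebe (26 years) before Mbeki, Tanaka, Fontaine, Ruiz and Sorensen (15 years).
Mbeki, Tanaka, Fontaine, Ruiz and Sorensen are each on senior status, so the next rule applies.
Among Mbeki, Tanaka, Fontaine, Ruiz and Sorensen, by date of commission (earlier first): Mbeki and Tanaka (Jan 24, 1993) before Fontaine (Mar 7, 1996) before Ruiz (Oct 20, 1997) before Sorensen (May 12, 1998).
Among Mbeki and Tanaka, alphabetically by surname: Mbeki before Tanaka.
Full order: Ferreira, Harlow, Achebe, Mbeki, Tanaka, Fontaine, Ruiz, Sorensen.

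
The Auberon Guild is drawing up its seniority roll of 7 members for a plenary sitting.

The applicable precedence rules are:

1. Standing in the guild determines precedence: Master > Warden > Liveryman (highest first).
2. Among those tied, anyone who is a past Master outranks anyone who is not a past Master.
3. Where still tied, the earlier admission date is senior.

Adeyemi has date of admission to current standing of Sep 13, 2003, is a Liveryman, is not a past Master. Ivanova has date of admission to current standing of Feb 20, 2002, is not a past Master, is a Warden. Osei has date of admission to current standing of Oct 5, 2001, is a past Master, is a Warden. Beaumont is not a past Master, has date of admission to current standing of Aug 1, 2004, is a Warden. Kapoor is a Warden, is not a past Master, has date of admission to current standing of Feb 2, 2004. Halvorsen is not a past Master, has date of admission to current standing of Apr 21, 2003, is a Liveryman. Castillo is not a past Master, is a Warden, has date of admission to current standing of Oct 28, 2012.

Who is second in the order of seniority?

Ivanova

By standing in the guild: Osei, Ivanova, Kapoor, Beaumont and Castillo (Warden); then Halvorsen and Adeyemi (Liveryman).
Among Osei, Ivanova, Kapoor, Beaumont and Castillo, a past Master before not a past Master: Osei (a past Master) before Ivanova, Kapoor, Beaumont and Castillo (not a past Master).
Among Ivanova, Kapoor, Beaumont and Castillo, by date of admission to current standing (earlier first): Ivanova (Feb 20, 2002) before Kapoor (Feb 2, 2004) before Beaumont (Aug 1, 2004) before Castillo (Oct 28, 2012).
Halvorsen and Adeyemi are each not a past Master, so the next rule applies.
Among Halvorsen and Adeyemi, by date of admission to current standing (earlier first): Halvorsen (Apr 21, 2003) before Adeyemi (Sep 13, 2003).
Order: Osei, Ivanova, Kapoor, Beaumont, Castillo, Halvorsen, Adeyemi.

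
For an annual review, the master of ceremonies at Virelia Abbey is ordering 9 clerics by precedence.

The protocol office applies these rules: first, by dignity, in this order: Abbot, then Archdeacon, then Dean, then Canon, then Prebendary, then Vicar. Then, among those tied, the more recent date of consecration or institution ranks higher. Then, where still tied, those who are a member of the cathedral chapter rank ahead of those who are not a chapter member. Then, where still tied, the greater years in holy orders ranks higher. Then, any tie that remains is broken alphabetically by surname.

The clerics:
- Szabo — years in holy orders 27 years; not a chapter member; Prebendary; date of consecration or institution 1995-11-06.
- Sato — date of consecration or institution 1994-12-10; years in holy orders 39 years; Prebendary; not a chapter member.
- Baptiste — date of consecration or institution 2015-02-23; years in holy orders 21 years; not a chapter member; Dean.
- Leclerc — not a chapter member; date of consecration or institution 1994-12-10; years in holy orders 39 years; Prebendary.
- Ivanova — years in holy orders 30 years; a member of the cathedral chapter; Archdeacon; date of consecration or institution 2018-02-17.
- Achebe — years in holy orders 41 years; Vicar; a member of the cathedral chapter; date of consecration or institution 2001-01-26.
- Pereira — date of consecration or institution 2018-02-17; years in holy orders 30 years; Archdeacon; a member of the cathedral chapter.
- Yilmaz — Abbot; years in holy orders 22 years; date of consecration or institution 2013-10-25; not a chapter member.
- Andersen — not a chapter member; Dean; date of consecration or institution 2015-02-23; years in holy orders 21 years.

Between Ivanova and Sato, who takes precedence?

Ivanova

By dignity: Yilmaz (Abbot); then Ivanova and Pereira (Archdeacon); then Andersen and Baptiste (Dean); then Szabo, Leclerc and Sato (Prebendary); then Achebe (Vicar).
Ivanova and Pereira both have date of consecration or institution 2018-02-17, so the next rule applies.
Ivanova and Pereira are each a member of the cathedral chapter, so the next rule applies.
Ivanova and Pereira both have years in holy orders 30 years, so the next rule applies.
Among Ivanova and Pereira, alphabetically by surname: Ivanova before Pereira.
Andersen and Baptiste both have date of consecration or institution 2015-02-23, so the next rule applies.
Andersen and Baptiste are each not a chapter member, so the next rule applies.
Andersen and Baptiste both have years in holy orders 21 years, so the next rule applies.
Among Andersen and Baptiste, alphabetically by surname: Andersen before Baptiste.
Among Szabo, Leclerc and Sato, by date of consecration or institution (later first): Szabo (1995-11-06) before Leclerc and Sato (1994-12-10).
Leclerc and Sato are each not a chapter member, so the next rule applies.
Leclerc and Sato both have years in holy orders 39 years, so the next rule applies.
Among Leclerc and Sato, alphabetically by surname: Leclerc before Sato.
So Ivanova takes precedence.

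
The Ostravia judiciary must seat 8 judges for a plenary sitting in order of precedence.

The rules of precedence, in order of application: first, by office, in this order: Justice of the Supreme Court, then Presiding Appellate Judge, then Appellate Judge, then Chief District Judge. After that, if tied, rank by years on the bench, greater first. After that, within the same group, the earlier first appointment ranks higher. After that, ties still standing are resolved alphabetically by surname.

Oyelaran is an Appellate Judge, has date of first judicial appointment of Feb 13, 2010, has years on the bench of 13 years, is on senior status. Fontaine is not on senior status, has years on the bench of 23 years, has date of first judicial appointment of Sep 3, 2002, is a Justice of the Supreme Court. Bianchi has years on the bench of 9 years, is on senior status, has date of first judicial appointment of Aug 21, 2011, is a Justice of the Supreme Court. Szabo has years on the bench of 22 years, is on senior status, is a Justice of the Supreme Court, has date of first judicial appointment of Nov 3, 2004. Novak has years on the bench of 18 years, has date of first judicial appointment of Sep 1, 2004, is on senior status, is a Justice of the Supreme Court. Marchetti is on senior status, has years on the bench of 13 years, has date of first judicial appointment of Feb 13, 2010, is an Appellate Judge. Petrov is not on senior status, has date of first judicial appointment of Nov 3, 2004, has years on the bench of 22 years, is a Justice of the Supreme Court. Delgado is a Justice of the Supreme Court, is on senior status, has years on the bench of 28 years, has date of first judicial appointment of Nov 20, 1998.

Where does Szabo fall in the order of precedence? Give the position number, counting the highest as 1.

4

By office: Delgado, Fontaine, Petrov, Szabo, Novak and Bianchi (Justice of the Supreme Court); then Marchetti and Oyelaran (Appellate Judge).
Among Delgado, Fontaine, Petrov, Szabo, Novak and Bianchi, by years on the bench (higher first): Delgado (28 years) before Fontaine (23 years) before Petrov and Szabo (22 years) before Novak (18 years) before Bianchi (9 years).
Petrov and Szabo both have date of first judicial appointment Nov 3, 2004, so the next rule applies.
Among Petrov and Szabo, alphabetically by surname: Petrov before Szabo.
Marchetti and Oyelaran both have years on the bench 13 years, so the next rule applies.
Marchetti and Oyelaran both have date of first judicial appointment Feb 13, 2010, so the next rule applies.
Among Marchetti and Oyelaran, alphabetically by surname: Marchetti before Oyelaran.
Order: Delgado, Fontaine, Petrov, Szabo, Novak, Bianchi, Marchetti, Oyelaran. So position 4.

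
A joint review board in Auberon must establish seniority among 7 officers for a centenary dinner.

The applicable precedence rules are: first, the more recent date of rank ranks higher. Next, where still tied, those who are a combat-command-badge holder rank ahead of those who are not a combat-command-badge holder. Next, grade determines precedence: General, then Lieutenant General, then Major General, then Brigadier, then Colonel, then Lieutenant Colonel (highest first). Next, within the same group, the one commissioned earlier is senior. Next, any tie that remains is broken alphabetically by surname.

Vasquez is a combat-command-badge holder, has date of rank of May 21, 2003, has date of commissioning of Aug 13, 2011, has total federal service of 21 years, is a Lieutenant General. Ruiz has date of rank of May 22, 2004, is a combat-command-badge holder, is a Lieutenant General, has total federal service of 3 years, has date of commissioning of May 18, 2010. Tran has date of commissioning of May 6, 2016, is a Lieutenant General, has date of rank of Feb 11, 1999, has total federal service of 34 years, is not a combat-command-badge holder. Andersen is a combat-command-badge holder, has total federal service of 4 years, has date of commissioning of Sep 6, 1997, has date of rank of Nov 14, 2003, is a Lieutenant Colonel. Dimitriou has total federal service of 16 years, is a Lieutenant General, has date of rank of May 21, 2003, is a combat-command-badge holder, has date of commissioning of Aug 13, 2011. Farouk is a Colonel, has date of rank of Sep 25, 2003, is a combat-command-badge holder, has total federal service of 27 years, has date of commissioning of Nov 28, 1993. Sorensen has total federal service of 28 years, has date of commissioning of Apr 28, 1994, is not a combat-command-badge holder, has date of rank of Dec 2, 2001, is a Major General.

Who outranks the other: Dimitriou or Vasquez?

Dimitriou

By date of rank (later first): Ruiz (May 22, 2004); then Andersen (Nov 14, 2003); then Farouk (Sep 25, 2003); then Dimitriou and Vasquez (both May 21, 2003); then Sorensen (Dec 2, 2001); then Tran (Feb 11, 1999).
Dimitriou and Vasquez are each a combat-command-badge holder, so the next rule applies.
Dimitriou and Vasquez are each Lieutenant General, so the next rule applies.
Dimitriou and Vasquez both have date of commissioning Aug 13, 2011, so the next rule applies.
Among Dimitriou and Vasquez, alphabetically by surname: Dimitriou before Vasquez.
So Dimitriou takes precedence.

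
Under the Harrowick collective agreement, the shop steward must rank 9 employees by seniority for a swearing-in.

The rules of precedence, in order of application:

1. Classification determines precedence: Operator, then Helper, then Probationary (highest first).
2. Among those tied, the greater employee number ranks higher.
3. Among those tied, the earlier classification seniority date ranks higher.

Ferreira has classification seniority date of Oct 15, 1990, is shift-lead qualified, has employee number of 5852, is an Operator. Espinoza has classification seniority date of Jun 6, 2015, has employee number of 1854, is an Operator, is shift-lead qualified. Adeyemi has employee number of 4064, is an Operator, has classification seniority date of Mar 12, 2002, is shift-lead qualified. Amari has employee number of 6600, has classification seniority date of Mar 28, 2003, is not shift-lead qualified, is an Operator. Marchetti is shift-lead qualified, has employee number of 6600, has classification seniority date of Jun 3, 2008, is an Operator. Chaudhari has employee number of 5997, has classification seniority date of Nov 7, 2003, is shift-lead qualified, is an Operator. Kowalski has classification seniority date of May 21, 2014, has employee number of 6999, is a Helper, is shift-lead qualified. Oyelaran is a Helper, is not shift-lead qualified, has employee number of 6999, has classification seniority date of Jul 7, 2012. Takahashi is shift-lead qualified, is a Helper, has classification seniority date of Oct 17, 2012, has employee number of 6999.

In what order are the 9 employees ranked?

Amari, Marchetti, Chaudhari, Ferreira, Adeyemi, Espinoza, Oyelaran, Takahashi, Kowalski

By classification: Amari, Marchetti, Chaudhari, Ferreira, Adeyemi and Espinoza (Operator); then Oyelaran, Takahashi and Kowalski (Helper).
Among Amari, Marchetti, Chaudhari, Ferreira, Adeyemi and Espinoza, by employee number (higher first): Amari and Marchetti (6600) before Chaudhari (5997) before Ferreira (5852) before Adeyemi (4064) before Espinoza (1854).
Among Amari and Marchetti, by classification seniority date (earlier first): Amari (Mar 28, 2003) before Marchetti (Jun 3, 2008).
Oyelaran, Takahashi and Kowalski all have employee number 6999, so the next rule applies.
Among Oyelaran, Takahashi and Kowalski, by classification seniority date (earlier first): Oyelaran (Jul 7, 2012) before Takahashi (Oct 17, 2012) before Kowalski (May 21, 2014).
Full order: Amari, Marchetti, Chaudhari, Ferreira, Adeyemi, Espinoza, Oyelaran, Takahashi, Kowalski.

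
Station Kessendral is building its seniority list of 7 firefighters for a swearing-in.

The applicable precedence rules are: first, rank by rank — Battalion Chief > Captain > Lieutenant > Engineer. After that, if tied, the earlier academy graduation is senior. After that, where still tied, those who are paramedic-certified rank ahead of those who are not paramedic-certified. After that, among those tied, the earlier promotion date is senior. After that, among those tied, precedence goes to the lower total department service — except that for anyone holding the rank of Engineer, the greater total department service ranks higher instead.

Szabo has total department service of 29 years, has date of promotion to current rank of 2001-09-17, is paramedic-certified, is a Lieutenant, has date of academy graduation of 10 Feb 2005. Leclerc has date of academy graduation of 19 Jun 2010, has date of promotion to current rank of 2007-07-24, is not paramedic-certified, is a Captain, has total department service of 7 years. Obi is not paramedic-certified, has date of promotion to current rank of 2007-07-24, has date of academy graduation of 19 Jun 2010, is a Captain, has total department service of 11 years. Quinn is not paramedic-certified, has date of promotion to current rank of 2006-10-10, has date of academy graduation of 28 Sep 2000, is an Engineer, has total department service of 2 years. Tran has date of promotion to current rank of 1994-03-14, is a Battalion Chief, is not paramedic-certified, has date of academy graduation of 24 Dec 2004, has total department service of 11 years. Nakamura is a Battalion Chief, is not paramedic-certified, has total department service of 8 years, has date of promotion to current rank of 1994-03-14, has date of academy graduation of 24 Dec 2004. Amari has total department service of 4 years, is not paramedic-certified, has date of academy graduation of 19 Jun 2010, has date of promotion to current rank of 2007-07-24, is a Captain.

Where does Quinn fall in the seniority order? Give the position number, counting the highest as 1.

By rank: Nakamura and Tran (Battalion Chief); then Amari, Leclerc and Obi (Captain); then Szabo (Lieutenant); then Quinn (Engineer).
Nakamura and Tran both have date of academy graduation 24 Dec 2004, so the next rule applies.
Nakamura and Tran are each not paramedic-certified, so the next rule applies.
Nakamura and Tran both have date of promotion to current rank 1994-03-14, so the next rule applies.
Among Nakamura and Tran, by total department service (lower first): Nakamura (8 years) before Tran (11 years).
Amari, Leclerc and Obi all have date of academy graduation 19 Jun 2010, so the next rule applies.
Amari, Leclerc and Obi are each not paramedic-certified, so the next rule applies.
Amari, Leclerc and Obi all have date of promotion to current rank 2007-07-24, so the next rule applies.
Among Amari, Leclerc and Obi, by total department service (lower first): Amari (4 years) before Leclerc (7 years) before Obi (11 years).
Order: Nakamura, Tran, Amari, Leclerc, Obi, Szabo, Quinn. So position 7.

7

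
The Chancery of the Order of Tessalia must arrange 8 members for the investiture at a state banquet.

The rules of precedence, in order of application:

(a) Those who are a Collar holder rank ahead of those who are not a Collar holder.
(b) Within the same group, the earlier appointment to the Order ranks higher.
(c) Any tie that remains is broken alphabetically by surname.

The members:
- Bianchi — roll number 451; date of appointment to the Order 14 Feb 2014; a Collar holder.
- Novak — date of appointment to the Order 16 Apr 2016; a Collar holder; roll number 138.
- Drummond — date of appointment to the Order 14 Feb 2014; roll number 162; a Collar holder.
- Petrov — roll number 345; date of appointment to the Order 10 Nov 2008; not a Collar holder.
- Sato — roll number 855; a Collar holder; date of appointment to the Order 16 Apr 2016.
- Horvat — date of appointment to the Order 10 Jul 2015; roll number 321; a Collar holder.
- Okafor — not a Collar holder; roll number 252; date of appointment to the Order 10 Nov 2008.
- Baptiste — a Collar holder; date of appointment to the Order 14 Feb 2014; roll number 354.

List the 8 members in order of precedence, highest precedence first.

Baptiste, Bianchi, Drummond, Horvat, Novak, Sato, Okafor, Petrov

By the first rule: Baptiste, Bianchi, Drummond, Horvat, Novak and Sato (each a Collar holder); then Okafor and Petrov (both not a Collar holder).
Among Baptiste, Bianchi, Drummond, Horvat, Novak and Sato, by date of appointment to the Order (earlier first): Baptiste, Bianchi and Drummond (14 Feb 2014) before Horvat (10 Jul 2015) before Novak and Sato (16 Apr 2016).
Among Baptiste, Bianchi and Drummond, alphabetically by surname: Baptiste before Bianchi before Drummond.
Among Novak and Sato, alphabetically by surname: Novak before Sato.
Okafor and Petrov both have date of appointment to the Order 10 Nov 2008, so the next rule applies.
Among Okafor and Petrov, alphabetically by surname: Okafor before Petrov.
Full order: Baptiste, Bianchi, Drummond, Horvat, Novak, Sato, Okafor, Petrov.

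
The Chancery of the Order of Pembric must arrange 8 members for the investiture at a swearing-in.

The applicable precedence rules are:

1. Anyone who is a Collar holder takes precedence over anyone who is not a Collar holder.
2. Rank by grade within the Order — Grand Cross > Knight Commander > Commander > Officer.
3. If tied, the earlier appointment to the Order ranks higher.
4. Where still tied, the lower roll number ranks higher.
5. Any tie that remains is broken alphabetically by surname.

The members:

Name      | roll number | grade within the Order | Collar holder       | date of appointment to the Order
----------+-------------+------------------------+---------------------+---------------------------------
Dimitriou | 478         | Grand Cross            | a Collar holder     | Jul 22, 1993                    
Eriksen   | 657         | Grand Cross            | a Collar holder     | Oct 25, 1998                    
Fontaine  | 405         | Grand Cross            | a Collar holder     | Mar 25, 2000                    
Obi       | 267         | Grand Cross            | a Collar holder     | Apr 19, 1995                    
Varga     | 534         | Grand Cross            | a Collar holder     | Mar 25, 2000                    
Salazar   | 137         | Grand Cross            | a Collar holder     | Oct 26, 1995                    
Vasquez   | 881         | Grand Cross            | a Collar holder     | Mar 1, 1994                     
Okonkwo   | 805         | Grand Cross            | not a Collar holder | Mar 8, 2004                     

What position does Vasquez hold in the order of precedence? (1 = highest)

2

By the first rule: Dimitriou, Vasquez, Obi, Salazar, Eriksen, Fontaine and Varga (each a Collar holder); then Okonkwo (not a Collar holder).
Dimitriou, Vasquez, Obi, Salazar, Eriksen, Fontaine and Varga are each Grand Cross, so the next rule applies.
Among Dimitriou, Vasquez, Obi, Salazar, Eriksen, Fontaine and Varga, by date of appointment to the Order (earlier first): Dimitriou (Jul 22, 1993) before Vasquez (Mar 1, 1994) before Obi (Apr 19, 1995) before Salazar (Oct 26, 1995) before Eriksen (Oct 25, 1998) before Fontaine and Varga (Mar 25, 2000).
Among Fontaine and Varga, by roll number (lower first): Fontaine (405) before Varga (534).
Order: Dimitriou, Vasquez, Obi, Salazar, Eriksen, Fontaine, Varga, Okonkwo. So position 2.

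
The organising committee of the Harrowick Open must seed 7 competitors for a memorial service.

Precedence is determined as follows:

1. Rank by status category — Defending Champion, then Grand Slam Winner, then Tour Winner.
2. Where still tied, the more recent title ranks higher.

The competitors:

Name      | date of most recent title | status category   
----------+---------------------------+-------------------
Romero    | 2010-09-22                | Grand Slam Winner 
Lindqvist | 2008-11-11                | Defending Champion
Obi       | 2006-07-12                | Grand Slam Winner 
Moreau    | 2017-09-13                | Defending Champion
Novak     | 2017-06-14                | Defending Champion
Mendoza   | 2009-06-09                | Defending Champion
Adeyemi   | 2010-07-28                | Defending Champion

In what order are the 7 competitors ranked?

Moreau, Novak, Adeyemi, Mendoza, Lindqvist, Romero, Obi

By status category: Moreau, Novak, Adeyemi, Mendoza and Lindqvist (Defending Champion); then Romero and Obi (Grand Slam Winner).
Among Moreau, Novak, Adeyemi, Mendoza and Lindqvist, by date of most recent title (later first): Moreau (2017-09-13) before Novak (2017-06-14) before Adeyemi (2010-07-28) before Mendoza (2009-06-09) before Lindqvist (2008-11-11).
Among Romero and Obi, by date of most recent title (later first): Romero (2010-09-22) before Obi (2006-07-12).
Full order: Moreau, Novak, Adeyemi, Mendoza, Lindqvist, Romero, Obi.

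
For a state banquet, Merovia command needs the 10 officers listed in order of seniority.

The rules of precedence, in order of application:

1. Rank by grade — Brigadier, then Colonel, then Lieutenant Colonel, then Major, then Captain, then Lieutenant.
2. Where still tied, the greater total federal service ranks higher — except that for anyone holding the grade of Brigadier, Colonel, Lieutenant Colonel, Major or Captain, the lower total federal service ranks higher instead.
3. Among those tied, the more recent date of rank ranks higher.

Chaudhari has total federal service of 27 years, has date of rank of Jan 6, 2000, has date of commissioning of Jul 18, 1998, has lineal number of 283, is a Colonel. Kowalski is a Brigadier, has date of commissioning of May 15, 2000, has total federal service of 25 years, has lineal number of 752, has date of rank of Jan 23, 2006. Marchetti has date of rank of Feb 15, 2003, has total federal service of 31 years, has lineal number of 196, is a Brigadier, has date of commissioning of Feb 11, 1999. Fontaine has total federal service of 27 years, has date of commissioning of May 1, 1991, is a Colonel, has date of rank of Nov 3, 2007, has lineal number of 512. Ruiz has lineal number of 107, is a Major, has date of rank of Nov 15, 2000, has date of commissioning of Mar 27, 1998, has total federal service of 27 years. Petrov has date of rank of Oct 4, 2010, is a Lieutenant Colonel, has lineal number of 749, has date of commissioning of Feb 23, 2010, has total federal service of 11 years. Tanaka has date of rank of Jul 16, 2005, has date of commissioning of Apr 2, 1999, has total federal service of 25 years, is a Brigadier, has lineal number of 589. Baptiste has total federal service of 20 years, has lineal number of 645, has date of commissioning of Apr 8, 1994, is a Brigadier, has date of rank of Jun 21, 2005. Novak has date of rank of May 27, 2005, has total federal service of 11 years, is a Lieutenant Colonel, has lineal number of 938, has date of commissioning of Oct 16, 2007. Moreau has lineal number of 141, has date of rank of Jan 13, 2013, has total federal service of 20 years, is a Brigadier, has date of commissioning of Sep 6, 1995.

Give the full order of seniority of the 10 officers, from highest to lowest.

By grade: Moreau, Baptiste, Kowalski, Tanaka and Marchetti (Brigadier); then Fontaine and Chaudhari (Colonel); then Petrov and Novak (Lieutenant Colonel); then Ruiz (Major).
Among Moreau, Baptiste, Kowalski, Tanaka and Marchetti, by total federal service (lower first) (reversed rule for this group): Moreau and Baptiste (20 years) before Kowalski and Tanaka (25 years) before Marchetti (31 years).
Among Moreau and Baptiste, by date of rank (later first): Moreau (Jan 13, 2013) before Baptiste (Jun 21, 2005).
Among Kowalski and Tanaka, by date of rank (later first): Kowalski (Jan 23, 2006) before Tanaka (Jul 16, 2005).
Fontaine and Chaudhari both have total federal service 27 years, so the next rule applies.
Among Fontaine and Chaudhari, by date of rank (later first): Fontaine (Nov 3, 2007) before Chaudhari (Jan 6, 2000).
Petrov and Novak both have total federal service 11 years, so the next rule applies.
Among Petrov and Novak, by date of rank (later first): Petrov (Oct 4, 2010) before Novak (May 27, 2005).
Full order: Moreau, Baptiste, Kowalski, Tanaka, Marchetti, Fontaine, Chaudhari, Petrov, Novak, Ruiz.

Moreau, Baptiste, Kowalski, Tanaka, Marchetti, Fontaine, Chaudhari, Petrov, Novak, Ruiz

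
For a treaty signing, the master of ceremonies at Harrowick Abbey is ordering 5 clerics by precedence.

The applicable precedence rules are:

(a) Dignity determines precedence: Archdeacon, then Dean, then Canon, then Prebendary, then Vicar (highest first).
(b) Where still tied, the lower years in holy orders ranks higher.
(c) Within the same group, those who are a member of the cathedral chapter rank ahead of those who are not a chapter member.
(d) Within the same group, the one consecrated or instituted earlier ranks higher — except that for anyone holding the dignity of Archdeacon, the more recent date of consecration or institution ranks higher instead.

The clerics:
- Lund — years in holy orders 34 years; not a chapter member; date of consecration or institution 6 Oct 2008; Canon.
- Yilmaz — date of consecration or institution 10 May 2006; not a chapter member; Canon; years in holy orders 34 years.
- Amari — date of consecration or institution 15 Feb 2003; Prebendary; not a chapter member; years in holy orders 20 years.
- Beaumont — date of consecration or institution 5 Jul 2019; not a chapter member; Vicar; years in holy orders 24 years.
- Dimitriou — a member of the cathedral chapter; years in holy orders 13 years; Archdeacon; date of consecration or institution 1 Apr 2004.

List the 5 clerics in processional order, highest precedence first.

By dignity: Dimitriou (Archdeacon); then Yilmaz and Lund (Canon); then Amari (Prebendary); then Beaumont (Vicar).
Yilmaz and Lund both have years in holy orders 34 years, so the next rule applies.
Yilmaz and Lund are each not a chapter member, so the next rule applies.
Among Yilmaz and Lund, by date of consecration or institution (earlier first): Yilmaz (10 May 2006) before Lund (6 Oct 2008).
Full order: Dimitriou, Yilmaz, Lund, Amari, Beaumont.

Dimitriou, Yilmaz, Lund, Amari, Beaumont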